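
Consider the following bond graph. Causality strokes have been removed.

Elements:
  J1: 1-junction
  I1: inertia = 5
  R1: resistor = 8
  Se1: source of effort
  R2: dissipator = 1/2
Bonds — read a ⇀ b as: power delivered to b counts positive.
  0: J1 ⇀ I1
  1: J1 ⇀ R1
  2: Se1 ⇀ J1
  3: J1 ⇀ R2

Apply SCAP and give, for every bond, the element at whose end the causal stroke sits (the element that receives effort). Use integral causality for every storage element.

bond 0 |I1
bond 1 |J1
bond 2 |J1
bond 3 |J1

b2 →J1  (source Se1 imposes e)
b0 →I1  (prefer integral on I1)
b1 →J1  (1-jn J1 has f-setter on 0)
b3 →J1  (J1: bond 0 brought flow, rest push out)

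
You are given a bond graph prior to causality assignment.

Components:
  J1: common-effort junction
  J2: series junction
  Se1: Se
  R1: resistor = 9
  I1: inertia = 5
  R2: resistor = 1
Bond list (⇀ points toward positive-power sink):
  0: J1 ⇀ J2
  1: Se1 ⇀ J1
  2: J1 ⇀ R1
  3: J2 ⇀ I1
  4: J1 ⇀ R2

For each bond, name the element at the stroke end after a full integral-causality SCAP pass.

b0 stroke at J2
b1 stroke at J1
b2 stroke at R1
b3 stroke at I1
b4 stroke at R2

b1 →J1  (source Se1 imposes e)
b0 →J2  (common-e at J1 fixed by 1)
b2 →R1  (J1 effort already set via bond 1)
b4 →R2  (J1 effort already set via bond 1)
b3 →I1  (closing 1-jn rule on J2)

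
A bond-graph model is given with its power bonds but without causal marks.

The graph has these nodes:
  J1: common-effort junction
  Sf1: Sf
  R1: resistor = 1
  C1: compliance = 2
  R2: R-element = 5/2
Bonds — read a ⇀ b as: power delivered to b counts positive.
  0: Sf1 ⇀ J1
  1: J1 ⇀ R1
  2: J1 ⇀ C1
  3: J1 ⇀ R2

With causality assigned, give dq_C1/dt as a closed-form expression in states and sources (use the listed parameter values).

dq_C1/dt = F_Sf1 - 7*q_C1/10

#0 stroke at Sf1  (Sf1 (Sf) sets flow on bond)
#2 stroke at J1  (C1: C, integral causality)
#1 stroke at R1  (J1: bond 2 brought effort, rest push out)
#3 stroke at R2  (J1 effort already set via bond 2)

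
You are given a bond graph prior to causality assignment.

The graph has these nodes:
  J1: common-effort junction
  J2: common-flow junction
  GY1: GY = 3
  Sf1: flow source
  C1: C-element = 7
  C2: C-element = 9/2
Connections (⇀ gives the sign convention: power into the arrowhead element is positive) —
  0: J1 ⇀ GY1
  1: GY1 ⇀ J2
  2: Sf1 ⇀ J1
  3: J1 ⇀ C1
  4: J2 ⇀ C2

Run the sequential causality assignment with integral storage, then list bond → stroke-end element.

b2 →Sf1  (source Sf1 imposes f)
b3 →J1  (C1 integral (e out))
b0 →GY1  (0-jn J1 has e-setter on 3)
b1 →GY1  (GY1 both-in/both-out from 0)
b4 →J2  (1-jn J2 has f-setter on 1)

bond 0 stroke→GY1
bond 1 stroke→GY1
bond 2 stroke→Sf1
bond 3 stroke→J1
bond 4 stroke→J2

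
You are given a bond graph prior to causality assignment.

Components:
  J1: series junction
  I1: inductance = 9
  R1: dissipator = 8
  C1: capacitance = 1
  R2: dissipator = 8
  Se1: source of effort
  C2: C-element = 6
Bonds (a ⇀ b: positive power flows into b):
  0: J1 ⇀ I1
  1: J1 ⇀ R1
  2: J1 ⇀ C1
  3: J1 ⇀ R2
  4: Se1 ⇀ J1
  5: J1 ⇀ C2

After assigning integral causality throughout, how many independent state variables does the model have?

3  (C1, C2, I1 all integral)

bond 4 →J1  (Se1 fixes effort; stroke away)
bond 0 →I1  (I1 integral (f out))
bond 1 →J1  (J1 flow already set via bond 0)
bond 2 →J1  (1-jn J1 has f-setter on 0)
bond 3 →J1  (1-jn J1 has f-setter on 0)
bond 5 →J1  (J1 flow already set via bond 0)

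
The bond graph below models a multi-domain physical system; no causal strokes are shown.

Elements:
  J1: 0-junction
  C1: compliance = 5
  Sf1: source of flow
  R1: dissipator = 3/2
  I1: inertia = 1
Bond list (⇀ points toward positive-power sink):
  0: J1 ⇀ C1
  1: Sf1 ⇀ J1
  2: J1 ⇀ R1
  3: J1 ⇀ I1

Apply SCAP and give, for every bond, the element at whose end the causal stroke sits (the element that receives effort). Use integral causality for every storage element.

b1 stroke→Sf1  (Sf1 fixes flow; stroke at Sf1)
b0 stroke→J1  (C1 outputs effort q/C1)
b2 stroke→R1  (common-e at J1 fixed by 0)
b3 stroke→I1  (J1 effort already set via bond 0)

b0 →J1
b1 →Sf1
b2 →R1
b3 →I1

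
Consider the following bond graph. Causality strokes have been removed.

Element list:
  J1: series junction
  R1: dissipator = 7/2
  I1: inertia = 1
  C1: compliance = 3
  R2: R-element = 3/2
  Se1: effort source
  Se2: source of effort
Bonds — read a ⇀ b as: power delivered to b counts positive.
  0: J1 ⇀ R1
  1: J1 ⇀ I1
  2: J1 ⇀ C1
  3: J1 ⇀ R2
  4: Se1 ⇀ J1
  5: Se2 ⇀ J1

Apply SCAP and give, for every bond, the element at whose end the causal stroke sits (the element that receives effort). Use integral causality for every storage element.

b4 →J1  (source Se1 imposes e)
b5 →J1  (source Se2 imposes e)
b1 →I1  (prefer integral on I1)
b0 →J1  (1-jn J1 has f-setter on 1)
b2 →J1  (J1: bond 1 brought flow, rest push out)
b3 →J1  (J1: bond 1 brought flow, rest push out)

β0 →J1
β1 →I1
β2 →J1
β3 →J1
β4 →J1
β5 →J1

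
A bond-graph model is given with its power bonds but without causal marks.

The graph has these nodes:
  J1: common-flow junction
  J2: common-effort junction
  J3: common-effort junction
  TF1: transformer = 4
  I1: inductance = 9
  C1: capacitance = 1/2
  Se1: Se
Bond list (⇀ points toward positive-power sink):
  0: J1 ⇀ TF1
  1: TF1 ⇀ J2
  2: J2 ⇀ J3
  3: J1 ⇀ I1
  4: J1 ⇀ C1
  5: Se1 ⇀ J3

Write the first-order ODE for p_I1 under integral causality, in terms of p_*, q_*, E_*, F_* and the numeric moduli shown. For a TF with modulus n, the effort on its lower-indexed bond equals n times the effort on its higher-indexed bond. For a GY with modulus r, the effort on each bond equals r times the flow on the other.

dp_I1/dt = -4*E_Se1 - 2*q_C1

#5 stroke→J3  (Se1: effort source, stroke at far end)
#2 stroke→J2  (J3 effort already set via bond 5)
#1 stroke→TF1  (common-e at J2 fixed by 2)
#0 stroke→J1  (TF1: transformer flips bond 1)
#3 stroke→I1  (I1 integral (f out))
#4 stroke→J1  (J1: bond 3 brought flow, rest push out)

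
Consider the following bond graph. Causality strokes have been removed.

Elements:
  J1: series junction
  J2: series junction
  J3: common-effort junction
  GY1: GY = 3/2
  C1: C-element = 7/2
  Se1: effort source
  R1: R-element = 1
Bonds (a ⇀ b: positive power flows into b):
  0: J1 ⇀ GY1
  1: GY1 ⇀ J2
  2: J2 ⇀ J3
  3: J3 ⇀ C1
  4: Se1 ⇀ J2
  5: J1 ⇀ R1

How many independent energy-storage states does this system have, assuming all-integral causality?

1  (C1 all integral)

b4 →J2  (source Se1 imposes e)
b3 →J3  (C1 outputs effort q/C1)
b2 →J2  (J3 effort already set via bond 3)
b1 →GY1  (J2 needs exactly one f-in)
b0 →GY1  (GY1: gyrator matches bond 1)
b5 →J1  (J1 flow already set via bond 0)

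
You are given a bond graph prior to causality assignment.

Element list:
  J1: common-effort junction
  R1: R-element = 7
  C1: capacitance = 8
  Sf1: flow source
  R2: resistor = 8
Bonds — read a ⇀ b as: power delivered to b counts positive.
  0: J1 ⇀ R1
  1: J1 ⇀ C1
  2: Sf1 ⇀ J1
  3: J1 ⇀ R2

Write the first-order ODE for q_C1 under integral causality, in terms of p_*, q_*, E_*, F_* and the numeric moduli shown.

dq_C1/dt = F_Sf1 - 15*q_C1/448

#2 stroke at Sf1  (Sf1: flow source, stroke at near end)
#1 stroke at J1  (prefer integral on C1)
#0 stroke at R1  (J1: bond 1 brought effort, rest push out)
#3 stroke at R2  (0-jn J1 has e-setter on 1)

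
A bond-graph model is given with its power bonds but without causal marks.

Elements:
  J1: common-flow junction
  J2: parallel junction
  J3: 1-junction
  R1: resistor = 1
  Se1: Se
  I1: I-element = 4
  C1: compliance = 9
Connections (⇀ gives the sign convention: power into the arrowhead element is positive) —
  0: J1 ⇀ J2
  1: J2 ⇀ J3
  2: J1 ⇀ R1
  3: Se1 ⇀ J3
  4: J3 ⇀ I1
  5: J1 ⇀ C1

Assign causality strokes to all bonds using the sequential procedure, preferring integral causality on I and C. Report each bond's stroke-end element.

β3 stroke→J3  (Se1 fixes effort; stroke away)
β4 stroke→I1  (I1: I, integral causality)
β1 stroke→J3  (1-jn J3 has f-setter on 4)
β0 stroke→J2  (only one effort-in slot at J2)
β2 stroke→J1  (common-f at J1 fixed by 0)
β5 stroke→J1  (1-jn J1 has f-setter on 0)

#0 stroke→J2
#1 stroke→J3
#2 stroke→J1
#3 stroke→J3
#4 stroke→I1
#5 stroke→J1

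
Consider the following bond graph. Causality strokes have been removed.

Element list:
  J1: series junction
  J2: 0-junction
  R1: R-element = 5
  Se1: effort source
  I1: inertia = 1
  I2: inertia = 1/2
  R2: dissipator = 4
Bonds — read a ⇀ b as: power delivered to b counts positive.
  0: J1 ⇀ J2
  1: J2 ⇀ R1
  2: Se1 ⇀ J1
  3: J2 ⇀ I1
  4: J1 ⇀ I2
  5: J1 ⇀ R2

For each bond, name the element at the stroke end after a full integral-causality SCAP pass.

#2 →J1  (source Se1 imposes e)
#3 →I1  (prefer integral on I1)
#4 →I2  (I2 outputs flow p/I2)
#0 →J1  (common-f at J1 fixed by 4)
#5 →J1  (1-jn J1 has f-setter on 4)
#1 →J2  (J2: last free bond brings effort in)

b0 stroke at J1
b1 stroke at J2
b2 stroke at J1
b3 stroke at I1
b4 stroke at I2
b5 stroke at J1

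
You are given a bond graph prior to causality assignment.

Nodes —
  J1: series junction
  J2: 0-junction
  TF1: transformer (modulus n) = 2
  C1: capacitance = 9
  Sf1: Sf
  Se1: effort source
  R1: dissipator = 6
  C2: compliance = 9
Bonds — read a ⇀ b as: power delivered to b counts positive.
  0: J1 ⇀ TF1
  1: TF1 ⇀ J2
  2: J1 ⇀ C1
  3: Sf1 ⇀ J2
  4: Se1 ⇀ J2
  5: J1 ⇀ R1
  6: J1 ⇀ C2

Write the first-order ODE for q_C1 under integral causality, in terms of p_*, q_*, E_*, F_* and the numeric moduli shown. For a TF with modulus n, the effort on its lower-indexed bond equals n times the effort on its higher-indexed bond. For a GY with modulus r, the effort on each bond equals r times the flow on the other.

b3 stroke→Sf1  (Sf1: flow source, stroke at near end)
b4 stroke→J2  (Se1: effort source, stroke at far end)
b1 stroke→TF1  (common-e at J2 fixed by 4)
b0 stroke→J1  (TF1: transformer flips bond 1)
b2 stroke→J1  (C1 integral (e out))
b6 stroke→J1  (C2: C, integral causality)
b5 stroke→R1  (only one flow-in slot at J1)

dq_C1/dt = -E_Se1/3 - q_C1/54 - q_C2/54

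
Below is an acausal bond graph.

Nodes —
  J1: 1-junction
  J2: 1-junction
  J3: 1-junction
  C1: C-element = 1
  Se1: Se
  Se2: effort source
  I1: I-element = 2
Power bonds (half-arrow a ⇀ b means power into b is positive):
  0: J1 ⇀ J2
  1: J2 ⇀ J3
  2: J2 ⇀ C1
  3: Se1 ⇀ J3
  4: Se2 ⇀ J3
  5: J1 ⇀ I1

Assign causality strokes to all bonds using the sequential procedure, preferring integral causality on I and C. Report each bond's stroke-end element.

bond 3 |J3  (source Se1 imposes e)
bond 4 |J3  (Se2 fixes effort; stroke away)
bond 1 |J2  (only one flow-in slot at J3)
bond 2 |J2  (C1 integral (e out))
bond 0 |J1  (closing 1-jn rule on J2)
bond 5 |I1  (only one flow-in slot at J1)

#0 →J1
#1 →J2
#2 →J2
#3 →J3
#4 →J3
#5 →I1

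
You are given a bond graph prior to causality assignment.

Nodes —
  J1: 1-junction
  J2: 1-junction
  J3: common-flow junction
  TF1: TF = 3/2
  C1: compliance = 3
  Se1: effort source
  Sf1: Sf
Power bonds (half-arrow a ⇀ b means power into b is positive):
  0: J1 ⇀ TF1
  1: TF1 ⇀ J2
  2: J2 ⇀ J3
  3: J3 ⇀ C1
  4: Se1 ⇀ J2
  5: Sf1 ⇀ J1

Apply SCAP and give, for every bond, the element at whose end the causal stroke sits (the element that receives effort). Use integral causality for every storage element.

#0 →J1
#1 →TF1
#2 →J2
#3 →J3
#4 →J2
#5 →Sf1

#4 →J2  (Se1 (Se) sets effort on bond)
#5 →Sf1  (Sf1: flow source, stroke at near end)
#0 →J1  (J1 flow already set via bond 5)
#1 →TF1  (TF1: transformer flips bond 0)
#2 →J2  (common-f at J2 fixed by 1)
#3 →J3  (J3 flow already set via bond 2)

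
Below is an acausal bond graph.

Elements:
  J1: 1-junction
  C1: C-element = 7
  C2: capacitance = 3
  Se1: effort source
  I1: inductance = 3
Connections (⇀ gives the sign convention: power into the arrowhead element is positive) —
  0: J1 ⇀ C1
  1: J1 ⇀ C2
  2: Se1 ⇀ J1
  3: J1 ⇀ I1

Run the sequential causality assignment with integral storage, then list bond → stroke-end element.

b2 stroke at J1  (source Se1 imposes e)
b0 stroke at J1  (C1 outputs effort q/C1)
b1 stroke at J1  (C2 outputs effort q/C2)
b3 stroke at I1  (J1: last free bond brings flow in)

b0 |J1
b1 |J1
b2 |J1
b3 |I1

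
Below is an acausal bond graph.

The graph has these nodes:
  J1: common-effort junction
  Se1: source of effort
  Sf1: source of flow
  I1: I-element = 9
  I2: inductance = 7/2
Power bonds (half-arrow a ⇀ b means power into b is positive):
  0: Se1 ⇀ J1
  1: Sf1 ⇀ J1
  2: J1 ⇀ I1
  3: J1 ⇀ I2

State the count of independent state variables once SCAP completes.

2  (I1, I2 all integral)

β0 →J1  (Se1: effort source, stroke at far end)
β1 →Sf1  (Sf1 fixes flow; stroke at Sf1)
β2 →I1  (J1: bond 0 brought effort, rest push out)
β3 →I2  (J1: bond 0 brought effort, rest push out)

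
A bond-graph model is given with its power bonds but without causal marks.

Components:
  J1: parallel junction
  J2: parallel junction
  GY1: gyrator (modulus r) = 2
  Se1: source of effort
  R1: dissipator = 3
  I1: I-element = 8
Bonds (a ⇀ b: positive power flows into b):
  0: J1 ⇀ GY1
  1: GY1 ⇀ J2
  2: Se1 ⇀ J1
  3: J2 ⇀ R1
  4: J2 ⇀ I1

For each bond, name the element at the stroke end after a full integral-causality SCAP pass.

bond 0 →GY1
bond 1 →GY1
bond 2 →J1
bond 3 →J2
bond 4 →I1

b2 stroke→J1  (Se1: effort source, stroke at far end)
b0 stroke→GY1  (J1: bond 2 brought effort, rest push out)
b1 stroke→GY1  (GY1: gyrator matches bond 0)
b4 stroke→I1  (I1: I, integral causality)
b3 stroke→J2  (J2 needs exactly one e-in)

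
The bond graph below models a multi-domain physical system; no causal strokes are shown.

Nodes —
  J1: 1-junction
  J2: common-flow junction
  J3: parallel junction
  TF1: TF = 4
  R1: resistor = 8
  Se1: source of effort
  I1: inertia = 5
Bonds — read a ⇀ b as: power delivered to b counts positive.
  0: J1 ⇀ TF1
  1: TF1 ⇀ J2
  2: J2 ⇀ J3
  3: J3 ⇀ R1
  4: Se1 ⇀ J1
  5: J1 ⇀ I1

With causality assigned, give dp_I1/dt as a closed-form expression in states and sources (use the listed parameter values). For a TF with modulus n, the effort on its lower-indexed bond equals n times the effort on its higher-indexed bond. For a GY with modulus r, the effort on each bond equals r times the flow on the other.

dp_I1/dt = E_Se1 - 128*p_I1/5

β4 stroke→J1  (source Se1 imposes e)
β5 stroke→I1  (I1: I, integral causality)
β0 stroke→J1  (common-f at J1 fixed by 5)
β1 stroke→TF1  (TF1: transformer flips bond 0)
β2 stroke→J2  (1-jn J2 has f-setter on 1)
β3 stroke→J3  (closing 0-jn rule on J3)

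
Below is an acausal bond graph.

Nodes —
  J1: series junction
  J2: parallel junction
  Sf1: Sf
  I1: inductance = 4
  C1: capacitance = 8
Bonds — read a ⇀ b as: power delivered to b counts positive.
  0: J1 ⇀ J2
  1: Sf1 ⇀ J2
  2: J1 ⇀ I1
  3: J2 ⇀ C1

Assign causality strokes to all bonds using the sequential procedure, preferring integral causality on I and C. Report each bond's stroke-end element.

bond 1 →Sf1  (Sf1 (Sf) sets flow on bond)
bond 2 →I1  (I1 integral (f out))
bond 0 →J1  (common-f at J1 fixed by 2)
bond 3 →J2  (J2 needs exactly one e-in)

bond 0 |J1
bond 1 |Sf1
bond 2 |I1
bond 3 |J2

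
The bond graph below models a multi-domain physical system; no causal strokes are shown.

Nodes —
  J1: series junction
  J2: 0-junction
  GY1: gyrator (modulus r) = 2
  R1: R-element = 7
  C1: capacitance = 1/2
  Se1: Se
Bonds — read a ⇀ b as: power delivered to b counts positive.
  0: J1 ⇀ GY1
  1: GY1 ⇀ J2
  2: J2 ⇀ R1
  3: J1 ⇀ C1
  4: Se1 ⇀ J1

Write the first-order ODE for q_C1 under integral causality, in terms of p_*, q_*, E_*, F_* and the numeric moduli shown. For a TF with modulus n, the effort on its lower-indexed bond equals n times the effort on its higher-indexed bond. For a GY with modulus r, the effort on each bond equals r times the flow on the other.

bond 4 stroke at J1  (Se1 (Se) sets effort on bond)
bond 3 stroke at J1  (C1 outputs effort q/C1)
bond 0 stroke at GY1  (only one flow-in slot at J1)
bond 1 stroke at GY1  (GY1 both-in/both-out from 0)
bond 2 stroke at J2  (J2: last free bond brings effort in)

dq_C1/dt = 7*E_Se1/4 - 7*q_C1/2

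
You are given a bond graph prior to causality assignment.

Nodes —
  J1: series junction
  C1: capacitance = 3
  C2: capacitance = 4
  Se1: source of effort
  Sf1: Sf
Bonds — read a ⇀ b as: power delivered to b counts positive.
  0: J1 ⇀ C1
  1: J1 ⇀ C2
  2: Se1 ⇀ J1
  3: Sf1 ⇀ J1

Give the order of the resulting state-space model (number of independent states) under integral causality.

2  (C1, C2 all integral)

b2 |J1  (Se1 (Se) sets effort on bond)
b3 |Sf1  (Sf1 fixes flow; stroke at Sf1)
b0 |J1  (1-jn J1 has f-setter on 3)
b1 |J1  (J1: bond 3 brought flow, rest push out)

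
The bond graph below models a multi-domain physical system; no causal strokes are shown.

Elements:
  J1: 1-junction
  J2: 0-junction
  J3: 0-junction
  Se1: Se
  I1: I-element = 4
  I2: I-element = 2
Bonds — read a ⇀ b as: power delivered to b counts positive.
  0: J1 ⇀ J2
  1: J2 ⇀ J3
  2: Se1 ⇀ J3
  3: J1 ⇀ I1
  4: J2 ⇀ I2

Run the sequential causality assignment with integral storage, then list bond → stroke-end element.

β0 →J1
β1 →J2
β2 →J3
β3 →I1
β4 →I2

β2 stroke at J3  (Se1: effort source, stroke at far end)
β1 stroke at J2  (common-e at J3 fixed by 2)
β0 stroke at J1  (J2 effort already set via bond 1)
β4 stroke at I2  (common-e at J2 fixed by 1)
β3 stroke at I1  (J1 needs exactly one f-in)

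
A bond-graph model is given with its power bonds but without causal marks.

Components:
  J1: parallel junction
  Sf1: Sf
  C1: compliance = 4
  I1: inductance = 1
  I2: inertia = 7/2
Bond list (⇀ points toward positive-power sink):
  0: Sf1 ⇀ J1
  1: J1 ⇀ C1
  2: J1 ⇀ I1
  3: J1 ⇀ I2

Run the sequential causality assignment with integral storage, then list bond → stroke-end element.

β0 |Sf1
β1 |J1
β2 |I1
β3 |I2

#0 stroke→Sf1  (Sf1 fixes flow; stroke at Sf1)
#1 stroke→J1  (prefer integral on C1)
#2 stroke→I1  (0-jn J1 has e-setter on 1)
#3 stroke→I2  (J1: bond 1 brought effort, rest push out)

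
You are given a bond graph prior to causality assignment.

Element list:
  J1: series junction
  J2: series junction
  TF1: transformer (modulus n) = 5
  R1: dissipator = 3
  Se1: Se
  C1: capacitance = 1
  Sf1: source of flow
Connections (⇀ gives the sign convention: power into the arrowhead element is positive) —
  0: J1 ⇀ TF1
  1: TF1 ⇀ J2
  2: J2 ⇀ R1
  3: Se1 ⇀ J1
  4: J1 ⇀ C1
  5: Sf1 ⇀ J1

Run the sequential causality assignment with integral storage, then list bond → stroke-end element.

#0 stroke at J1
#1 stroke at TF1
#2 stroke at J2
#3 stroke at J1
#4 stroke at J1
#5 stroke at Sf1

#3 stroke→J1  (Se1 fixes effort; stroke away)
#5 stroke→Sf1  (Sf1 (Sf) sets flow on bond)
#0 stroke→J1  (1-jn J1 has f-setter on 5)
#4 stroke→J1  (J1 flow already set via bond 5)
#1 stroke→TF1  (TF1 one-in-one-out from 0)
#2 stroke→J2  (1-jn J2 has f-setter on 1)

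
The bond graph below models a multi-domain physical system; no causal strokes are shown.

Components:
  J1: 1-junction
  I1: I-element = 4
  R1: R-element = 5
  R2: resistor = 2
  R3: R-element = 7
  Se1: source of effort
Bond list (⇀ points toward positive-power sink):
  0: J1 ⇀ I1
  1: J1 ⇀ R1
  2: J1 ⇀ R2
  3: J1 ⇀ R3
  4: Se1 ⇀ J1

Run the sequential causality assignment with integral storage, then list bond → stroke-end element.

β4 →J1  (Se1: effort source, stroke at far end)
β0 →I1  (prefer integral on I1)
β1 →J1  (J1: bond 0 brought flow, rest push out)
β2 →J1  (J1: bond 0 brought flow, rest push out)
β3 →J1  (1-jn J1 has f-setter on 0)

β0 →I1
β1 →J1
β2 →J1
β3 →J1
β4 →J1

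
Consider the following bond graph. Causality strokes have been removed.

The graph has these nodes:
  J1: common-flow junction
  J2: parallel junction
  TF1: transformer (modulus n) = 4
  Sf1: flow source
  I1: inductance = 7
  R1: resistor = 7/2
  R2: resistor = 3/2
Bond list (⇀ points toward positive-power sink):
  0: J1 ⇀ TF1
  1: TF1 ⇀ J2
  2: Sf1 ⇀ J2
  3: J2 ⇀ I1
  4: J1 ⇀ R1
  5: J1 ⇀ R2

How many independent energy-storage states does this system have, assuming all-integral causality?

#2 →Sf1  (Sf1 fixes flow; stroke at Sf1)
#3 →I1  (I1 outputs flow p/I1)
#1 →J2  (only one effort-in slot at J2)
#0 →TF1  (TF1 one-in-one-out from 1)
#4 →J1  (1-jn J1 has f-setter on 0)
#5 →J1  (J1 flow already set via bond 0)

1  (I1 all integral)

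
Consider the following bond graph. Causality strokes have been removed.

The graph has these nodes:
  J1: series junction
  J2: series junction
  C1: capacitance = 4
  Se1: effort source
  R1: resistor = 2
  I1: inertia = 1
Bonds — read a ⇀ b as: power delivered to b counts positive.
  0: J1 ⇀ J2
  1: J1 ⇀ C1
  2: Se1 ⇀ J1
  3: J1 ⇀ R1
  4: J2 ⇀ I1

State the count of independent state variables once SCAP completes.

2  (C1, I1 all integral)

#2 stroke→J1  (Se1 (Se) sets effort on bond)
#1 stroke→J1  (C1 integral (e out))
#4 stroke→I1  (I1 outputs flow p/I1)
#0 stroke→J2  (common-f at J2 fixed by 4)
#3 stroke→J1  (1-jn J1 has f-setter on 0)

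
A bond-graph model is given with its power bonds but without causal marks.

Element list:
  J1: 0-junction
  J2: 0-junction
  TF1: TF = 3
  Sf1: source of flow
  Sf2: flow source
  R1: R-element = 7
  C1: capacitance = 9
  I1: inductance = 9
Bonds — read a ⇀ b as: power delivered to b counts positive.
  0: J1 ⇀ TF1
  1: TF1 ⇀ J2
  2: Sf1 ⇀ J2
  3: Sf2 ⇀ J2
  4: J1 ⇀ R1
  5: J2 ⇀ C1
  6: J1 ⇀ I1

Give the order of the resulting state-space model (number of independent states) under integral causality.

2  (C1, I1 all integral)

bond 2 stroke at Sf1  (Sf1: flow source, stroke at near end)
bond 3 stroke at Sf2  (Sf2: flow source, stroke at near end)
bond 5 stroke at J2  (prefer integral on C1)
bond 1 stroke at TF1  (J2 effort already set via bond 5)
bond 0 stroke at J1  (through TF1, causality passes straight; one stroke at TF1)
bond 4 stroke at R1  (common-e at J1 fixed by 0)
bond 6 stroke at I1  (J1 effort already set via bond 0)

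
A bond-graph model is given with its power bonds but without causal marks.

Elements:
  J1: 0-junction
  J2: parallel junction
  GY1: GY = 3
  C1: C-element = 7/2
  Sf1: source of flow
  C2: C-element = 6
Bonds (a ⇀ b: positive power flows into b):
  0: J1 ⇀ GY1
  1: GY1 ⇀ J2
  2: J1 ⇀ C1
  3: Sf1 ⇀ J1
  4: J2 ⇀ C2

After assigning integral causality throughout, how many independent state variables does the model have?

2  (C1, C2 all integral)

#3 →Sf1  (source Sf1 imposes f)
#2 →J1  (C1 outputs effort q/C1)
#0 →GY1  (J1 effort already set via bond 2)
#1 →GY1  (GY1: gyrator matches bond 0)
#4 →J2  (only one effort-in slot at J2)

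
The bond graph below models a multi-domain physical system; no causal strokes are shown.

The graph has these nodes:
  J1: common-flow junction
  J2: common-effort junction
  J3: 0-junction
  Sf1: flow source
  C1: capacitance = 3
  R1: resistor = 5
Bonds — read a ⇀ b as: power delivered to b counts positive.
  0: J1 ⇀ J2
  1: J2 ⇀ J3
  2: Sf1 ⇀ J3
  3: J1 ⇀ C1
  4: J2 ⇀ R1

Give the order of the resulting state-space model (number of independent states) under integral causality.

#2 |Sf1  (Sf1: flow source, stroke at near end)
#1 |J3  (J3: last free bond brings effort in)
#3 |J1  (C1: C, integral causality)
#0 |J2  (only one flow-in slot at J1)
#4 |R1  (J2: bond 0 brought effort, rest push out)

1  (C1 all integral)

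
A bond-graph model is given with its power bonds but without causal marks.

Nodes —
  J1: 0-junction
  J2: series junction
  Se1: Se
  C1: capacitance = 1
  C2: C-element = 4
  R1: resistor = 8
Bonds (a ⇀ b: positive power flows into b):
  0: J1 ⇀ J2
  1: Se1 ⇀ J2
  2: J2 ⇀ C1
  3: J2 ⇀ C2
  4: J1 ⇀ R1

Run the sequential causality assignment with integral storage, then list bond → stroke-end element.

β0 stroke at J1
β1 stroke at J2
β2 stroke at J2
β3 stroke at J2
β4 stroke at R1

b1 stroke→J2  (Se1 fixes effort; stroke away)
b2 stroke→J2  (C1 integral (e out))
b3 stroke→J2  (C2 outputs effort q/C2)
b0 stroke→J1  (J2: last free bond brings flow in)
b4 stroke→R1  (J1 effort already set via bond 0)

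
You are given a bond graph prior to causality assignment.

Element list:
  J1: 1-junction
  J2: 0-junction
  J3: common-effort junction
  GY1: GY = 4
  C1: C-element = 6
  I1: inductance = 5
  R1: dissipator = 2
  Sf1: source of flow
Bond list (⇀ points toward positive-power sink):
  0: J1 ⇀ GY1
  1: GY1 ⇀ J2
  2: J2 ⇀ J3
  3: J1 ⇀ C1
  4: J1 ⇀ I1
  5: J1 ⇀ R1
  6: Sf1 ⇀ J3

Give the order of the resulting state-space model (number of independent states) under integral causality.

#6 stroke→Sf1  (source Sf1 imposes f)
#2 stroke→J3  (J3: last free bond brings effort in)
#1 stroke→J2  (J2: last free bond brings effort in)
#0 stroke→J1  (GY1 both-in/both-out from 1)
#3 stroke→J1  (C1 integral (e out))
#4 stroke→I1  (I1: I, integral causality)
#5 stroke→J1  (common-f at J1 fixed by 4)

2  (C1, I1 all integral)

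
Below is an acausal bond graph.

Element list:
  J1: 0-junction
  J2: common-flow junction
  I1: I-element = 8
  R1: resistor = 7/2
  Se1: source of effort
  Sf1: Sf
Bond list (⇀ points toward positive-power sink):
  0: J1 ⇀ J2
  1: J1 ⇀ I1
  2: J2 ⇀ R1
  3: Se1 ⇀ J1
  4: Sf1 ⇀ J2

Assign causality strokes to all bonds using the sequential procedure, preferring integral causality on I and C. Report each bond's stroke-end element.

b3 stroke→J1  (source Se1 imposes e)
b4 stroke→Sf1  (Sf1 fixes flow; stroke at Sf1)
b0 stroke→J2  (J1: bond 3 brought effort, rest push out)
b1 stroke→I1  (J1 effort already set via bond 3)
b2 stroke→J2  (common-f at J2 fixed by 4)

b0 stroke→J2
b1 stroke→I1
b2 stroke→J2
b3 stroke→J1
b4 stroke→Sf1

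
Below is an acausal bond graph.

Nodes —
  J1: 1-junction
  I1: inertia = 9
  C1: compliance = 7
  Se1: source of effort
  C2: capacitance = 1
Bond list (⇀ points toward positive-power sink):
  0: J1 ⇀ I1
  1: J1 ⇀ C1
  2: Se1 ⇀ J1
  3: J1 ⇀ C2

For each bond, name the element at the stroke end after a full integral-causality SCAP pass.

b0 |I1
b1 |J1
b2 |J1
b3 |J1

#2 |J1  (source Se1 imposes e)
#0 |I1  (I1: I, integral causality)
#1 |J1  (common-f at J1 fixed by 0)
#3 |J1  (1-jn J1 has f-setter on 0)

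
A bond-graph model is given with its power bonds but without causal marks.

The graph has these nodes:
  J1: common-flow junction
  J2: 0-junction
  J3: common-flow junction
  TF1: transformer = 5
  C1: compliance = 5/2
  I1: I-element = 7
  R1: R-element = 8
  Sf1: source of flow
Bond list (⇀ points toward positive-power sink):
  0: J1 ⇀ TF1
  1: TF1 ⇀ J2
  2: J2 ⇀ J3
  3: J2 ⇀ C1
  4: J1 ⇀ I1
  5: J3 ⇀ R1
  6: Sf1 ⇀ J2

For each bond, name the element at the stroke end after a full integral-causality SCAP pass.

#6 |Sf1  (source Sf1 imposes f)
#3 |J2  (C1: C, integral causality)
#1 |TF1  (0-jn J2 has e-setter on 3)
#2 |J3  (J2 effort already set via bond 3)
#5 |R1  (J3 needs exactly one f-in)
#0 |J1  (TF1: transformer flips bond 1)
#4 |I1  (only one flow-in slot at J1)

#0 |J1
#1 |TF1
#2 |J3
#3 |J2
#4 |I1
#5 |R1
#6 |Sf1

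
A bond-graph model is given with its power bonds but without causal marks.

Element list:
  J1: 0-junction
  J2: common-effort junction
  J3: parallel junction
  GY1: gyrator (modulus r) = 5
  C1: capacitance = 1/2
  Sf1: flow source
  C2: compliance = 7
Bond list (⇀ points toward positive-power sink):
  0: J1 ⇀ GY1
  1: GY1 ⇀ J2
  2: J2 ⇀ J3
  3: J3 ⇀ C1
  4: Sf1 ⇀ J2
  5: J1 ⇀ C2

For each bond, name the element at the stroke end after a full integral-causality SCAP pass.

bond 0 →GY1
bond 1 →GY1
bond 2 →J2
bond 3 →J3
bond 4 →Sf1
bond 5 →J1

#4 |Sf1  (Sf1 (Sf) sets flow on bond)
#3 |J3  (C1: C, integral causality)
#2 |J2  (common-e at J3 fixed by 3)
#1 |GY1  (J2 effort already set via bond 2)
#0 |GY1  (GY1 both-in/both-out from 1)
#5 |J1  (J1 needs exactly one e-in)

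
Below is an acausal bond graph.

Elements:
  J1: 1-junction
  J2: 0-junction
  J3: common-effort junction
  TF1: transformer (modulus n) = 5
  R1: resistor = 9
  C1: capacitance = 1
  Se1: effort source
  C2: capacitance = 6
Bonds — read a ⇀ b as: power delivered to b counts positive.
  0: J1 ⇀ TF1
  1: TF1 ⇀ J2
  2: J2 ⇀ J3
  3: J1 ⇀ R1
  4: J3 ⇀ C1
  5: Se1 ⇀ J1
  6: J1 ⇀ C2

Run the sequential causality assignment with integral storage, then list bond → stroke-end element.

b0 |J1
b1 |TF1
b2 |J2
b3 |R1
b4 |J3
b5 |J1
b6 |J1

b5 stroke at J1  (Se1: effort source, stroke at far end)
b4 stroke at J3  (C1 outputs effort q/C1)
b2 stroke at J2  (J3: bond 4 brought effort, rest push out)
b1 stroke at TF1  (common-e at J2 fixed by 2)
b0 stroke at J1  (through TF1, causality passes straight; one stroke at TF1)
b6 stroke at J1  (C2: C, integral causality)
b3 stroke at R1  (only one flow-in slot at J1)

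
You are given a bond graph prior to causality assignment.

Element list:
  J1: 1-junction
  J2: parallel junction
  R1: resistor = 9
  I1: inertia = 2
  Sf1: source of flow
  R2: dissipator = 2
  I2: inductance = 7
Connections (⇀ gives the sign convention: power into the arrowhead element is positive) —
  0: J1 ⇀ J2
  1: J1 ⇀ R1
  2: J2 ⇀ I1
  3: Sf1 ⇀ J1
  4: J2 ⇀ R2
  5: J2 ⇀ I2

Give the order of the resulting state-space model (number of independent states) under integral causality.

2  (I1, I2 all integral)

bond 3 |Sf1  (Sf1 fixes flow; stroke at Sf1)
bond 0 |J1  (1-jn J1 has f-setter on 3)
bond 1 |J1  (J1: bond 3 brought flow, rest push out)
bond 2 |I1  (I1 outputs flow p/I1)
bond 5 |I2  (I2 integral (f out))
bond 4 |J2  (closing 0-jn rule on J2)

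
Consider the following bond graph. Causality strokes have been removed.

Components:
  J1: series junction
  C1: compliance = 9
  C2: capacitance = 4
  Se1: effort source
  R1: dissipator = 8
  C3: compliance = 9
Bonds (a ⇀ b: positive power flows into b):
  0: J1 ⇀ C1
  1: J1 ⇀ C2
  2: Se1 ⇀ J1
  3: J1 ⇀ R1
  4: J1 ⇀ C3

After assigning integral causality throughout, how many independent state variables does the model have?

3  (C1, C2, C3 all integral)

β2 stroke at J1  (Se1: effort source, stroke at far end)
β0 stroke at J1  (C1 outputs effort q/C1)
β1 stroke at J1  (C2 outputs effort q/C2)
β4 stroke at J1  (C3 integral (e out))
β3 stroke at R1  (J1 needs exactly one f-in)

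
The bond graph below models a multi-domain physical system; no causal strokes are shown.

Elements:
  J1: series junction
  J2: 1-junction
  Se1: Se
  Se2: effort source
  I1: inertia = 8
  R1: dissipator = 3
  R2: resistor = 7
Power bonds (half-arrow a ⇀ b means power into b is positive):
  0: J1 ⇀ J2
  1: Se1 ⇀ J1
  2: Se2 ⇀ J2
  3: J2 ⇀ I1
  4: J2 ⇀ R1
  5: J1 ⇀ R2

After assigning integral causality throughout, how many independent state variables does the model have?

1  (I1 all integral)

b1 stroke→J1  (source Se1 imposes e)
b2 stroke→J2  (Se2: effort source, stroke at far end)
b3 stroke→I1  (I1 outputs flow p/I1)
b0 stroke→J2  (J2 flow already set via bond 3)
b4 stroke→J2  (J2 flow already set via bond 3)
b5 stroke→J1  (J1 flow already set via bond 0)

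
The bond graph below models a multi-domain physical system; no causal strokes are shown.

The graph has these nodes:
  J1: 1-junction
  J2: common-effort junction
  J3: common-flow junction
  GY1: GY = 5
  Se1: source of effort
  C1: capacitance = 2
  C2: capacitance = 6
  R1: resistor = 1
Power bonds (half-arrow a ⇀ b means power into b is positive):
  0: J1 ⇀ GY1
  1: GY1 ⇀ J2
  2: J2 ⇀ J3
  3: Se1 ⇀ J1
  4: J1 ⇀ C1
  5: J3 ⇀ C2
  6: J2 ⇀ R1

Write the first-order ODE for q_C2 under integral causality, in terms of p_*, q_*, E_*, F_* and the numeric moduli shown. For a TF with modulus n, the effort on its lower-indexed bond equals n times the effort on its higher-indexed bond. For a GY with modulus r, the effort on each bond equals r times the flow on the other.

dq_C2/dt = E_Se1/5 - q_C1/10 - q_C2/6

β3 |J1  (Se1 fixes effort; stroke away)
β4 |J1  (C1 outputs effort q/C1)
β0 |GY1  (J1: last free bond brings flow in)
β1 |GY1  (GY GY1: same side as bond 0)
β5 |J3  (prefer integral on C2)
β2 |J2  (only one flow-in slot at J3)
β6 |R1  (J2 effort already set via bond 2)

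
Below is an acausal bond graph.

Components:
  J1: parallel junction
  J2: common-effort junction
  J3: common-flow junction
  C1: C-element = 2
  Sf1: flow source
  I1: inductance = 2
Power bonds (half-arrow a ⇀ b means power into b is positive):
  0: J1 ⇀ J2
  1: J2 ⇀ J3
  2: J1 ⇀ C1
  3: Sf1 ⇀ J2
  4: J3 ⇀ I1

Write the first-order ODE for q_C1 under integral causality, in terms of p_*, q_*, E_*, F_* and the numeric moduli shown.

β3 |Sf1  (Sf1: flow source, stroke at near end)
β2 |J1  (prefer integral on C1)
β0 |J2  (J1: bond 2 brought effort, rest push out)
β1 |J3  (J2: bond 0 brought effort, rest push out)
β4 |I1  (only one flow-in slot at J3)

dq_C1/dt = F_Sf1 - p_I1/2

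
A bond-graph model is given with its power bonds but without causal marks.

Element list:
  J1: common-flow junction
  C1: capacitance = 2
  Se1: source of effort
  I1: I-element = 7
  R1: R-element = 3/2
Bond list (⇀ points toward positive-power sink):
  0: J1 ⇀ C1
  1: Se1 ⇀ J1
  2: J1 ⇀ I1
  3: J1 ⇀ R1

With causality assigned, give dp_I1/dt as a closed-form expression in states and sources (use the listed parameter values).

b1 stroke→J1  (Se1: effort source, stroke at far end)
b0 stroke→J1  (C1 integral (e out))
b2 stroke→I1  (I1 outputs flow p/I1)
b3 stroke→J1  (common-f at J1 fixed by 2)

dp_I1/dt = E_Se1 - 3*p_I1/14 - q_C1/2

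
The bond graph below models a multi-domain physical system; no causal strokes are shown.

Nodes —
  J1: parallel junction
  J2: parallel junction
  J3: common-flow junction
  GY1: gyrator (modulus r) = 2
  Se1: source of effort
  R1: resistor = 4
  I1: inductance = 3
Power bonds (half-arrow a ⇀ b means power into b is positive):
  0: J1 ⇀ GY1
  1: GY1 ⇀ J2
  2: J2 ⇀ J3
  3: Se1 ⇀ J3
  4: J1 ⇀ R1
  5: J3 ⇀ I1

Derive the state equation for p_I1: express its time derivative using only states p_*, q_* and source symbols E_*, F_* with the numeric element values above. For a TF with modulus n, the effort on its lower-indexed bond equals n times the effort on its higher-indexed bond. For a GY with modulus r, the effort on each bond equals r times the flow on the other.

#3 |J3  (Se1 (Se) sets effort on bond)
#5 |I1  (I1 outputs flow p/I1)
#2 |J3  (J3 flow already set via bond 5)
#1 |J2  (J2 needs exactly one e-in)
#0 |J1  (GY1 both-in/both-out from 1)
#4 |R1  (0-jn J1 has e-setter on 0)

dp_I1/dt = E_Se1 - p_I1/3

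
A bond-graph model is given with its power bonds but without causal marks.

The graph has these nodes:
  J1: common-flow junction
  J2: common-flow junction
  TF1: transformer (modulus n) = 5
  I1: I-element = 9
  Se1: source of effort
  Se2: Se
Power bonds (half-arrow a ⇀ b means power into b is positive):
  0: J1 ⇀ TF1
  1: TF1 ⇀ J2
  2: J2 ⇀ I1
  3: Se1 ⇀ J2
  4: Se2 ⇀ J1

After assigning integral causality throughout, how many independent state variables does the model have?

1  (I1 all integral)

bond 3 stroke→J2  (Se1 (Se) sets effort on bond)
bond 4 stroke→J1  (Se2 (Se) sets effort on bond)
bond 0 stroke→TF1  (only one flow-in slot at J1)
bond 1 stroke→J2  (TF TF1: opposite of bond 0)
bond 2 stroke→I1  (J2 needs exactly one f-in)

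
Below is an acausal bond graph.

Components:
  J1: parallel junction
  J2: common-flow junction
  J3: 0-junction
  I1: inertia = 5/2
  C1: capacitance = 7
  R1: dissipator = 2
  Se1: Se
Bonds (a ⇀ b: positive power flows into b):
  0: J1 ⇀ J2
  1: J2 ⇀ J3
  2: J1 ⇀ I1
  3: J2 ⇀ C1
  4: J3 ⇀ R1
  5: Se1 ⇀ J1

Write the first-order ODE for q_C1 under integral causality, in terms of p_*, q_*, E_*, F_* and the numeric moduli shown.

#5 stroke at J1  (source Se1 imposes e)
#0 stroke at J2  (J1: bond 5 brought effort, rest push out)
#2 stroke at I1  (J1 effort already set via bond 5)
#3 stroke at J2  (C1: C, integral causality)
#1 stroke at J3  (closing 1-jn rule on J2)
#4 stroke at R1  (J3: bond 1 brought effort, rest push out)

dq_C1/dt = E_Se1/2 - q_C1/14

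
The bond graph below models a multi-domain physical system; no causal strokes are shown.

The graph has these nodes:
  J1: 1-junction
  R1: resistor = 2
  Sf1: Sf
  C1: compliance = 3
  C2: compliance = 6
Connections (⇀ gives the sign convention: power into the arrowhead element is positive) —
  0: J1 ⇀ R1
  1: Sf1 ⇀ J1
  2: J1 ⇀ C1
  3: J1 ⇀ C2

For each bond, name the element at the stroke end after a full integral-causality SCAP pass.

bond 1 stroke→Sf1  (Sf1 fixes flow; stroke at Sf1)
bond 0 stroke→J1  (J1: bond 1 brought flow, rest push out)
bond 2 stroke→J1  (J1 flow already set via bond 1)
bond 3 stroke→J1  (J1: bond 1 brought flow, rest push out)

b0 stroke at J1
b1 stroke at Sf1
b2 stroke at J1
b3 stroke at J1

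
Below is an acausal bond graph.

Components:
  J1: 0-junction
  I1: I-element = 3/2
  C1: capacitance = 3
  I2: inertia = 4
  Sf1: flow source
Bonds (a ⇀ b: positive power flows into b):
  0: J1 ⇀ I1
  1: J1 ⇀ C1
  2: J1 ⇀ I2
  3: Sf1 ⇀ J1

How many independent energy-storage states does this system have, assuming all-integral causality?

#3 →Sf1  (Sf1: flow source, stroke at near end)
#0 →I1  (I1: I, integral causality)
#1 →J1  (prefer integral on C1)
#2 →I2  (J1 effort already set via bond 1)

3  (C1, I1, I2 all integral)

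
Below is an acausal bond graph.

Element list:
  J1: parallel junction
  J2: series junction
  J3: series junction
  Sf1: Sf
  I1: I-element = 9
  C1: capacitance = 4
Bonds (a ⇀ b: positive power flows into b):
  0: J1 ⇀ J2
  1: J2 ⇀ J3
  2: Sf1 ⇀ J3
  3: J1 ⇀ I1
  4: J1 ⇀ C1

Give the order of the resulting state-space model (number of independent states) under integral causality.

b2 stroke→Sf1  (Sf1 fixes flow; stroke at Sf1)
b1 stroke→J3  (J3: bond 2 brought flow, rest push out)
b0 stroke→J2  (1-jn J2 has f-setter on 1)
b3 stroke→I1  (I1: I, integral causality)
b4 stroke→J1  (only one effort-in slot at J1)

2  (C1, I1 all integral)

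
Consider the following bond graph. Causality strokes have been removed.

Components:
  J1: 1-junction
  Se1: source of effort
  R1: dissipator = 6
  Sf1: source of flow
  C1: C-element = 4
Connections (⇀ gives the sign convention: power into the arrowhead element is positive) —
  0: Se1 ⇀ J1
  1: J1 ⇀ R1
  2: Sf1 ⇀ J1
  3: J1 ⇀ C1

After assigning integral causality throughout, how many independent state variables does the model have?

1  (C1 all integral)

b0 stroke→J1  (Se1 fixes effort; stroke away)
b2 stroke→Sf1  (source Sf1 imposes f)
b1 stroke→J1  (J1 flow already set via bond 2)
b3 stroke→J1  (common-f at J1 fixed by 2)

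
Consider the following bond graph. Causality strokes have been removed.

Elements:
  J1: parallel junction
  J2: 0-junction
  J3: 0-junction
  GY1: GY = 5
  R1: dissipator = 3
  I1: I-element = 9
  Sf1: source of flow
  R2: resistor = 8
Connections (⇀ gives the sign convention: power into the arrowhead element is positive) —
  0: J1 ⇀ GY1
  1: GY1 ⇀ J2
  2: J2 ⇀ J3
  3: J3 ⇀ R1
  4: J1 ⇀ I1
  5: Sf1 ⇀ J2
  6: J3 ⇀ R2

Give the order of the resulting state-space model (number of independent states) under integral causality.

b5 stroke→Sf1  (Sf1 (Sf) sets flow on bond)
b4 stroke→I1  (I1 outputs flow p/I1)
b0 stroke→J1  (only one effort-in slot at J1)
b1 stroke→J2  (GY1: gyrator matches bond 0)
b2 stroke→J3  (0-jn J2 has e-setter on 1)
b3 stroke→R1  (J3: bond 2 brought effort, rest push out)
b6 stroke→R2  (0-jn J3 has e-setter on 2)

1  (I1 all integral)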